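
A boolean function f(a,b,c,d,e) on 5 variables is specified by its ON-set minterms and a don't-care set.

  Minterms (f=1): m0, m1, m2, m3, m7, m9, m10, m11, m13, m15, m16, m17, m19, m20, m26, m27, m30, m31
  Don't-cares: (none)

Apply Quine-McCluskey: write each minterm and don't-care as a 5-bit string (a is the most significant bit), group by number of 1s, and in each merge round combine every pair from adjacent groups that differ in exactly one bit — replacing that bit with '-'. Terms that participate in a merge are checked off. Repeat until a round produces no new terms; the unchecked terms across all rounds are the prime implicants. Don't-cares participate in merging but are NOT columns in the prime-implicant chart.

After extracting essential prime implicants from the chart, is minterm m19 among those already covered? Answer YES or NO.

NO

Round 0: 00000✓ 00001✓ 00010✓ 00011✓ 00111✓ 01001✓ 01010✓ 01011✓ 01101✓ 01111✓ 10000✓ 10001✓ 10011✓ 10100✓ 11010✓ 11011✓ 11110✓ 11111✓
Round 1: -0000✓ -0001✓ -0011✓ -1010✓ -1011✓ -1111✓ 0-001✓ 0-010✓ 0-011✓ 0-111✓ 00-11✓ 000-0✓ 000-1✓ 0000-✓ 0001-✓ 01-01✓ 01-11✓ 010-1✓ 0101-✓ 011-1✓ 1-011✓ 10-00 100-1✓ 1000-✓ 11-10✓ 11-11✓ 1101-✓ 1111-✓
Round 2: --011 -00-1 -000- -1-11 -101- 0--11 0-0-1 0-01- 000-- 01--1 11-1-
PIs = {--011, -00-1, -000-, -1-11, -101-, 0--11, 0-0-1, 0-01-, 000--, 01--1, 10-00, 11-1-}
Coverage chart:
  m0: -000-,000--
  m1: -00-1,-000-,0-0-1,000--
  m2: 0-01-,000--
  m3: --011,-00-1,0--11,0-0-1,0-01-,000--
  m7: 0--11 ←essential
  m9: 0-0-1,01--1
  m10: -101-,0-01-
  m11: --011,-1-11,-101-,0--11,0-0-1,0-01-,01--1
  m13: 01--1 ←essential
  m15: -1-11,0--11,01--1
  m16: -000-,10-00
  m17: -00-1,-000-
  m19: --011,-00-1
  m20: 10-00 ←essential
  m26: -101-,11-1-
  m27: --011,-1-11,-101-,11-1-
  m30: 11-1- ←essential
  m31: -1-11,11-1-
Essential: 0--11, 01--1, 10-00, 11-1-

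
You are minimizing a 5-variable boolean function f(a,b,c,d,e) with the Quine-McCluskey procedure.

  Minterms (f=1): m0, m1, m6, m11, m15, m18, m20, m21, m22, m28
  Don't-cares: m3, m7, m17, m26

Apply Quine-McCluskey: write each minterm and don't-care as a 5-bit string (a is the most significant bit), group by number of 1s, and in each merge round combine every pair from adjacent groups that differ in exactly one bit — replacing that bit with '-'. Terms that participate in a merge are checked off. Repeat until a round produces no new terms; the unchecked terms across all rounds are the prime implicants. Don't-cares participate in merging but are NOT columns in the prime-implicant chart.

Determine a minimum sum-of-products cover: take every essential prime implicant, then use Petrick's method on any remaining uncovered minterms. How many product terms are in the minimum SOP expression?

[col 0] 00000*, 00001*, 00011*, 00110*, 00111*, 01011*, 01111*, 10001*, 10010*, 10100*, 10101*, 10110*, 11010*, 11100*
[col 1] -0001, -0110, 0-011*, 0-111*, 00-11*, 000-1, 0000-, 0011-, 01-11*, 1-010, 1-100, 10-01, 10-10, 101-0, 1010-
[col 2] 0--11
Prime implicants: -0001, -0110, 0--11, 000-1, 0000-, 0011-, 1-010, 1-100, 10-01, 10-10, 101-0, 1010-
PI chart (minterm → PIs covering it):
  0 | 0000-  (sole → essential)
  1 | -0001,000-1,0000-
  6 | -0110,0011-
  11 | 0--11  (sole → essential)
  15 | 0--11  (sole → essential)
  18 | 1-010,10-10
  20 | 1-100,101-0,1010-
  21 | 10-01,1010-
  22 | -0110,10-10,101-0
  28 | 1-100  (sole → essential)
Essential prime implicants: 0--11, 0000-, 1-100
Petrick residual → -0110, 1-010, 10-01
Minimum SOP uses 6 PIs: b'cde' + a'de + a'b'c'd' + ac'de' + acd'e' + ab'd'e

6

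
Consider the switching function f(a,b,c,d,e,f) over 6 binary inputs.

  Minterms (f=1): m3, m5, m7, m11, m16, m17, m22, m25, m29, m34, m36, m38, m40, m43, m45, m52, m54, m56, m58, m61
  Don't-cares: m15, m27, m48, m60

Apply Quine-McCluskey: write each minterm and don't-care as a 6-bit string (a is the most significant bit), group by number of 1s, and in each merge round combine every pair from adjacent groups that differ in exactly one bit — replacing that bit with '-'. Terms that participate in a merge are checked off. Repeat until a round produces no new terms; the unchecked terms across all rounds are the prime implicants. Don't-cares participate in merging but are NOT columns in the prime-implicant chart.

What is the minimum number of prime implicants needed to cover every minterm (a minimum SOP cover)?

Round 0: 000011✓ 000101✓ 000111✓ 001011✓ 001111✓ 010000✓ 010001✓ 010110✓ 011001✓ 011011✓ 011101✓ 100010✓ 100100✓ 100110✓ 101000✓ 101011✓ 101101✓ 110000✓ 110100✓ 110110✓ 111000✓ 111010✓ 111100✓ 111101✓
Round 1: -01011 -10000 -10110 -11101 0-1011 00-011✓ 00-111✓ 000-11✓ 0001-1 001-11✓ 01-001 01000- 011-01 0110-1 1-0100✓ 1-0110✓ 1-1000 1-1101 100-10 1001-0✓ 11-000✓ 11-100✓ 110-00✓ 1101-0✓ 111-00✓ 1110-0 11110-
Round 2: 00--11 1-01-0 11--00
PIs = {-01011, -10000, -10110, -11101, 0-1011, 00--11, 0001-1, 01-001, 01000-, 011-01, 0110-1, 1-01-0, 1-1000, 1-1101, 100-10, 11--00, 1110-0, 11110-}
Coverage chart:
  m3: 00--11 ←essential
  m5: 0001-1 ←essential
  m7: 00--11,0001-1
  m11: -01011,0-1011,00--11
  m16: -10000,01000-
  m17: 01-001,01000-
  m22: -10110 ←essential
  m25: 01-001,011-01,0110-1
  m29: -11101,011-01
  m34: 100-10 ←essential
  m36: 1-01-0 ←essential
  m38: 1-01-0,100-10
  m40: 1-1000 ←essential
  m43: -01011 ←essential
  m45: 1-1101 ←essential
  m52: 1-01-0,11--00
  m54: -10110,1-01-0
  m56: 1-1000,11--00,1110-0
  m58: 1110-0 ←essential
  m61: -11101,1-1101,11110-
Essential: -01011, -10110, 00--11, 0001-1, 1-01-0, 1-1000, 1-1101, 100-10, 1110-0
Petrick residual → 01000-, 011-01
Min cover (11 terms): b'cd'ef + bc'def' + a'b'ef + a'b'c'df + a'bc'd'e' + a'bce'f + ac'df' + acd'e'f' + acde'f + ab'c'ef' + abcd'f'

11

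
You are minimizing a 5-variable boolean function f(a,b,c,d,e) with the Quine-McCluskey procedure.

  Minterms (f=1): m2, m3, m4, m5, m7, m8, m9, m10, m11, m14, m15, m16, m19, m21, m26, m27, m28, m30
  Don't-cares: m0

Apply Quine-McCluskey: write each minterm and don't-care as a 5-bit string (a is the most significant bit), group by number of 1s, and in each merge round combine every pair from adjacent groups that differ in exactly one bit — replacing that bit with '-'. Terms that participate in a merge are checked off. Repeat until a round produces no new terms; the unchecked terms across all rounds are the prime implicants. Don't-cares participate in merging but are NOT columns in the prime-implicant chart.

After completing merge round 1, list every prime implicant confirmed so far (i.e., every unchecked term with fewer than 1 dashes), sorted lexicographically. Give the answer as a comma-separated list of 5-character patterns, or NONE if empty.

size-2^0 implicants → 00000(✓)  00010(✓)  00011(✓)  00100(✓)  00101(✓)  00111(✓)  01000(✓)  01001(✓)  01010(✓)  01011(✓)  01110(✓)  01111(✓)  10000(✓)  10011(✓)  10101(✓)  11010(✓)  11011(✓)  11100(✓)  11110(✓)
size-2^1 implicants → -0000  -0011(✓)  -0101  -1010(✓)  -1011(✓)  -1110(✓)  0-000(✓)  0-010(✓)  0-011(✓)  0-111(✓)  00-00  00-11(✓)  000-0(✓)  0001-(✓)  001-1  0010-  01-10(✓)  01-11(✓)  010-0(✓)  010-1(✓)  0100-(✓)  0101-(✓)  0111-(✓)  1-011(✓)  11-10(✓)  1101-(✓)  111-0
size-2^2 implicants → --011  -1-10  -101-  0--11  0-0-0  0-01-  01-1-  010--
Unchecked terms (primes): --011, -0000, -0101, -1-10, -101-, 0--11, 0-0-0, 0-01-, 00-00, 001-1, 0010-, 01-1-, 010--, 111-0

NONE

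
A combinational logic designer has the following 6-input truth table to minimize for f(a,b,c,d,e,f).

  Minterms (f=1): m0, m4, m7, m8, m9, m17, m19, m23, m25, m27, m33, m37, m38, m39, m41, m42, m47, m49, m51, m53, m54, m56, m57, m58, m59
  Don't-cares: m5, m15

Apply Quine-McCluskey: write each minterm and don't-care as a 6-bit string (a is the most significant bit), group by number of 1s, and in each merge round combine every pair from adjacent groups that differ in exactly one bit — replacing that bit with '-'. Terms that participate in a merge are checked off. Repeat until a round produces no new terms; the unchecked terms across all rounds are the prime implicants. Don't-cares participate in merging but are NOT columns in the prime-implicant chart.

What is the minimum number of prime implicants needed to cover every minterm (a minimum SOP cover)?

10

[col 0] 000000*, 000100*, 000101*, 000111*, 001000*, 001001*, 001111*, 010001*, 010011*, 010111*, 011001*, 011011*, 100001*, 100101*, 100110*, 100111*, 101001*, 101010*, 101111*, 110001*, 110011*, 110101*, 110110*, 111000*, 111001*, 111010*, 111011*
[col 1] -00101*, -00111*, -01001*, -01111*, -10001*, -10011*, -11001*, -11011*, 0-0111, 0-1001*, 00-000, 00-111*, 000-00, 0001-1*, 00010-, 00100-, 01-001*, 01-011*, 010-11, 0100-1*, 0110-1*, 1-0001*, 1-0101*, 1-0110, 1-1001*, 1-1010, 10-001*, 10-111*, 100-01*, 1001-1*, 10011-, 11-001*, 11-011*, 110-01*, 1100-1*, 1110-0*, 1110-1*, 11100-*, 11101-*
[col 2] --1001, -0-111, -001-1, -1-001*, -1-011*, -100-1*, -110-1*, 01-0-1*, 1--001, 1-0-01, 11-0-1*, 1110--
[col 3] -1-0-1
Prime implicants: --1001, -0-111, -001-1, -1-0-1, 0-0111, 00-000, 000-00, 00010-, 00100-, 010-11, 1--001, 1-0-01, 1-0110, 1-1010, 10011-, 1110--
PI chart (minterm → PIs covering it):
  0 | 00-000,000-00
  4 | 000-00,00010-
  7 | -0-111,-001-1,0-0111
  8 | 00-000,00100-
  9 | --1001,00100-
  17 | -1-0-1  (sole → essential)
  19 | -1-0-1,010-11
  23 | 0-0111,010-11
  25 | --1001,-1-0-1
  27 | -1-0-1  (sole → essential)
  33 | 1--001,1-0-01
  37 | -001-1,1-0-01
  38 | 1-0110,10011-
  39 | -0-111,-001-1,10011-
  41 | --1001,1--001
  42 | 1-1010  (sole → essential)
  47 | -0-111  (sole → essential)
  49 | -1-0-1,1--001,1-0-01
  51 | -1-0-1  (sole → essential)
  53 | 1-0-01  (sole → essential)
  54 | 1-0110  (sole → essential)
  56 | 1110--  (sole → essential)
  57 | --1001,-1-0-1,1--001,1110--
  58 | 1-1010,1110--
  59 | -1-0-1,1110--
Essential prime implicants: -0-111, -1-0-1, 1-0-01, 1-0110, 1-1010, 1110--
Petrick residual → --1001, 0-0111, 00-000, 000-00
Minimum SOP uses 10 PIs: cd'e'f + b'def + bd'f + a'c'def + a'b'd'e'f' + a'b'c'e'f' + ac'e'f + ac'def' + acd'ef' + abcd'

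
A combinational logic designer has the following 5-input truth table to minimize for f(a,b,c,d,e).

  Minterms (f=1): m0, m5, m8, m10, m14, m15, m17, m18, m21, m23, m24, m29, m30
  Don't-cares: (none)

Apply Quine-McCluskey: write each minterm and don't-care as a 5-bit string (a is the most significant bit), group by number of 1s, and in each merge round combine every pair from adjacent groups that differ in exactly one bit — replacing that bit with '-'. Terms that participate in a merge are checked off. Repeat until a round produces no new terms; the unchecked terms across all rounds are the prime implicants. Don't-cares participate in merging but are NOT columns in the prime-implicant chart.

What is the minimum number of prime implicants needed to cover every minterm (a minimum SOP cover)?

size-2^0 implicants → 00000(✓)  00101(✓)  01000(✓)  01010(✓)  01110(✓)  01111(✓)  10001(✓)  10010  10101(✓)  10111(✓)  11000(✓)  11101(✓)  11110(✓)
size-2^1 implicants → -0101  -1000  -1110  0-000  01-10  010-0  0111-  1-101  10-01  101-1
Unchecked terms (primes): -0101, -1000, -1110, 0-000, 01-10, 010-0, 0111-, 1-101, 10-01, 10010, 101-1
Minterm coverage:
  m0 ⊆ 0-000 [E]
  m5 ⊆ -0101 [E]
  m8 ⊆ -1000,0-000,010-0
  m10 ⊆ 01-10,010-0
  m14 ⊆ -1110,01-10,0111-
  m15 ⊆ 0111- [E]
  m17 ⊆ 10-01 [E]
  m18 ⊆ 10010 [E]
  m21 ⊆ -0101,1-101,10-01,101-1
  m23 ⊆ 101-1 [E]
  m24 ⊆ -1000 [E]
  m29 ⊆ 1-101 [E]
  m30 ⊆ -1110 [E]
E = {-0101, -1000, -1110, 0-000, 0111-, 1-101, 10-01, 10010, 101-1}
Petrick residual → 01-10
Cover = b'cd'e + bc'd'e' + bcde' + a'c'd'e' + a'bde' + a'bcd + acd'e + ab'd'e + ab'c'de' + ab'ce  |cover|=10

10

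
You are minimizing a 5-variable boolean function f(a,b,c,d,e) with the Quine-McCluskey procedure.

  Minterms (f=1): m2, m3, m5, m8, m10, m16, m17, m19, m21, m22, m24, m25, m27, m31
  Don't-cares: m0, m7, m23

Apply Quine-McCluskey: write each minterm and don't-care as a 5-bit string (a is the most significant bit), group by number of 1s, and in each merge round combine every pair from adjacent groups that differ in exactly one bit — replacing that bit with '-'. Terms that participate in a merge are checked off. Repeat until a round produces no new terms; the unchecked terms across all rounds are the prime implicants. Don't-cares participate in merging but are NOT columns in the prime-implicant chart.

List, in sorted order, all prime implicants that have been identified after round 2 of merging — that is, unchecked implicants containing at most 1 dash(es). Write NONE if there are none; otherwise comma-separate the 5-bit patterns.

0001-, 1011-

size-2^0 implicants → 00000(✓)  00010(✓)  00011(✓)  00101(✓)  00111(✓)  01000(✓)  01010(✓)  10000(✓)  10001(✓)  10011(✓)  10101(✓)  10110(✓)  10111(✓)  11000(✓)  11001(✓)  11011(✓)  11111(✓)
size-2^1 implicants → -0000(✓)  -0011(✓)  -0101(✓)  -0111(✓)  -1000(✓)  0-000(✓)  0-010(✓)  00-11(✓)  000-0(✓)  0001-  001-1(✓)  010-0(✓)  1-000(✓)  1-001(✓)  1-011(✓)  1-111(✓)  10-01(✓)  10-11(✓)  100-1(✓)  1000-(✓)  101-1(✓)  1011-  11-11(✓)  110-1(✓)  1100-(✓)
size-2^2 implicants → --000  -0-11  -01-1  0-0-0  1--11  1-0-1  1-00-  10--1
Unchecked terms (primes): --000, -0-11, -01-1, 0-0-0, 0001-, 1--11, 1-0-1, 1-00-, 10--1, 1011-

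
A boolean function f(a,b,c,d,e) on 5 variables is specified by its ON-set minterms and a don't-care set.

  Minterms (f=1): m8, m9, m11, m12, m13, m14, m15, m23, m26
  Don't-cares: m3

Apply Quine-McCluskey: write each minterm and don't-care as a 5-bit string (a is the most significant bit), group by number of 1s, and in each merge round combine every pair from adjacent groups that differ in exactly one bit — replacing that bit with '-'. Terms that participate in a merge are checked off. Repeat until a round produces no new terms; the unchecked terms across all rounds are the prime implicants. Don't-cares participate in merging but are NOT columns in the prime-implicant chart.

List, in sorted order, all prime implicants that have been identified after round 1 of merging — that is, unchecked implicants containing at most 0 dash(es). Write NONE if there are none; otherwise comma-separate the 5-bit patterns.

10111, 11010

Round 0: 00011✓ 01000✓ 01001✓ 01011✓ 01100✓ 01101✓ 01110✓ 01111✓ 10111 11010
Round 1: 0-011 01-00✓ 01-01✓ 01-11✓ 010-1✓ 0100-✓ 011-0✓ 011-1✓ 0110-✓ 0111-✓
Round 2: 01--1 01-0- 011--
PIs = {0-011, 01--1, 01-0-, 011--, 10111, 11010}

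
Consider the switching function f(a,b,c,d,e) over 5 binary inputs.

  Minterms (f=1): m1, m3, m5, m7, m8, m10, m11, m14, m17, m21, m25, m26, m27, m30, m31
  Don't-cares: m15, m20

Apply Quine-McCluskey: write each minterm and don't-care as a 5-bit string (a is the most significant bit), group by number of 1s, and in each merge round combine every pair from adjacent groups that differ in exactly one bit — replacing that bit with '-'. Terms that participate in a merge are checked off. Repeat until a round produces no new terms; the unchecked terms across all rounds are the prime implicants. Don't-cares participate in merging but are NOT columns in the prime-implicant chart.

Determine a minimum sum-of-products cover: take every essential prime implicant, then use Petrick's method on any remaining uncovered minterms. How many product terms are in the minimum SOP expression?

5

[col 0] 00001*, 00011*, 00101*, 00111*, 01000*, 01010*, 01011*, 01110*, 01111*, 10001*, 10100*, 10101*, 11001*, 11010*, 11011*, 11110*, 11111*
[col 1] -0001*, -0101*, -1010*, -1011*, -1110*, -1111*, 0-011*, 0-111*, 00-01*, 00-11*, 000-1*, 001-1*, 01-10*, 01-11*, 010-0, 0101-*, 0111-*, 1-001, 10-01*, 1010-, 11-10*, 11-11*, 110-1, 1101-*, 1111-*
[col 2] -0-01, -1-10*, -1-11*, -101-*, -111-*, 0--11, 00--1, 01-1-*, 11-1-*
[col 3] -1-1-
Prime implicants: -0-01, -1-1-, 0--11, 00--1, 010-0, 1-001, 1010-, 110-1
PI chart (minterm → PIs covering it):
  1 | -0-01,00--1
  3 | 0--11,00--1
  5 | -0-01,00--1
  7 | 0--11,00--1
  8 | 010-0  (sole → essential)
  10 | -1-1-,010-0
  11 | -1-1-,0--11
  14 | -1-1-  (sole → essential)
  17 | -0-01,1-001
  21 | -0-01,1010-
  25 | 1-001,110-1
  26 | -1-1-  (sole → essential)
  27 | -1-1-,110-1
  30 | -1-1-  (sole → essential)
  31 | -1-1-  (sole → essential)
Essential prime implicants: -1-1-, 010-0
Petrick residual → -0-01, 0--11, 1-001
Minimum SOP uses 5 PIs: b'd'e + bd + a'de + a'bc'e' + ac'd'e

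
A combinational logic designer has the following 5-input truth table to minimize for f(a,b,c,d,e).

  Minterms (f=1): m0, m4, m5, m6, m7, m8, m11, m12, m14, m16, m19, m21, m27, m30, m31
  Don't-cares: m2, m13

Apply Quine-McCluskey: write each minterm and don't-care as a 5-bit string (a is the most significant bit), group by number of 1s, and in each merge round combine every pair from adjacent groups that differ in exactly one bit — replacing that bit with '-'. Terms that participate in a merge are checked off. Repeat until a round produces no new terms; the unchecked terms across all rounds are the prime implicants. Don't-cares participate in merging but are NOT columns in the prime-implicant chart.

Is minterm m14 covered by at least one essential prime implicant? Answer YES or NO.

NO

Round 0: 00000✓ 00010✓ 00100✓ 00101✓ 00110✓ 00111✓ 01000✓ 01011✓ 01100✓ 01101✓ 01110✓ 10000✓ 10011✓ 10101✓ 11011✓ 11110✓ 11111✓
Round 1: -0000 -0101 -1011 -1110 0-000✓ 0-100✓ 0-101✓ 0-110✓ 00-00✓ 00-10✓ 000-0✓ 001-0✓ 001-1✓ 0010-✓ 0011-✓ 01-00✓ 011-0✓ 0110-✓ 1-011 11-11 1111-
Round 2: 0--00 0-1-0 0-10- 00--0 001--
PIs = {-0000, -0101, -1011, -1110, 0--00, 0-1-0, 0-10-, 00--0, 001--, 1-011, 11-11, 1111-}
Coverage chart:
  m0: -0000,0--00,00--0
  m4: 0--00,0-1-0,0-10-,00--0,001--
  m5: -0101,0-10-,001--
  m6: 0-1-0,00--0,001--
  m7: 001-- ←essential
  m8: 0--00 ←essential
  m11: -1011 ←essential
  m12: 0--00,0-1-0,0-10-
  m14: -1110,0-1-0
  m16: -0000 ←essential
  m19: 1-011 ←essential
  m21: -0101 ←essential
  m27: -1011,1-011,11-11
  m30: -1110,1111-
  m31: 11-11,1111-
Essential: -0000, -0101, -1011, 0--00, 001--, 1-011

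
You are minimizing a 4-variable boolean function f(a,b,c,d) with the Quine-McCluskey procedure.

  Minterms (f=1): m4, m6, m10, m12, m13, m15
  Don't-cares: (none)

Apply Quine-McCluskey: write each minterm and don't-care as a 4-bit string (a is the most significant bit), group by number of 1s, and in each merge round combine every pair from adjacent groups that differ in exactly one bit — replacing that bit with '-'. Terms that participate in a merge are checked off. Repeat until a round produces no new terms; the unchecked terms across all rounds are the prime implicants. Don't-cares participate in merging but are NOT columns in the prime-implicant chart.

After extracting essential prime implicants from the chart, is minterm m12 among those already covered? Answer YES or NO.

NO

size-2^0 implicants → 0100(✓)  0110(✓)  1010  1100(✓)  1101(✓)  1111(✓)
size-2^1 implicants → -100  01-0  11-1  110-
Unchecked terms (primes): -100, 01-0, 1010, 11-1, 110-
Minterm coverage:
  m4 ⊆ -100,01-0
  m6 ⊆ 01-0 [E]
  m10 ⊆ 1010 [E]
  m12 ⊆ -100,110-
  m13 ⊆ 11-1,110-
  m15 ⊆ 11-1 [E]
E = {01-0, 1010, 11-1}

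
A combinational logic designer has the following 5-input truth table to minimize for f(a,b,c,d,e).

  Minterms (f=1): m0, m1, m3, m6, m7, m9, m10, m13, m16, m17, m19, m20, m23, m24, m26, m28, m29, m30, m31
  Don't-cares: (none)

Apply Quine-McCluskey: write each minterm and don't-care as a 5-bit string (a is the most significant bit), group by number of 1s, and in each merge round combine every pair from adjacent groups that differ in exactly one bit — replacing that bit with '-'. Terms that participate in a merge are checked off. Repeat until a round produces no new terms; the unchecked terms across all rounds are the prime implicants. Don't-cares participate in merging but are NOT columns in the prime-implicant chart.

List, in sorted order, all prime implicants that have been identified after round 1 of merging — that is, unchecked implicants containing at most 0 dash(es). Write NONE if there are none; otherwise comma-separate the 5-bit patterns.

NONE

[col 0] 00000*, 00001*, 00011*, 00110*, 00111*, 01001*, 01010*, 01101*, 10000*, 10001*, 10011*, 10100*, 10111*, 11000*, 11010*, 11100*, 11101*, 11110*, 11111*
[col 1] -0000*, -0001*, -0011*, -0111*, -1010, -1101, 0-001, 00-11*, 000-1*, 0000-*, 0011-, 01-01, 1-000*, 1-100*, 1-111, 10-00*, 10-11*, 100-1*, 1000-*, 11-00*, 11-10*, 110-0*, 111-0*, 111-1*, 1110-*, 1111-*
[col 2] -0-11, -00-1, -000-, 1--00, 11--0, 111--
Prime implicants: -0-11, -00-1, -000-, -1010, -1101, 0-001, 0011-, 01-01, 1--00, 1-111, 11--0, 111--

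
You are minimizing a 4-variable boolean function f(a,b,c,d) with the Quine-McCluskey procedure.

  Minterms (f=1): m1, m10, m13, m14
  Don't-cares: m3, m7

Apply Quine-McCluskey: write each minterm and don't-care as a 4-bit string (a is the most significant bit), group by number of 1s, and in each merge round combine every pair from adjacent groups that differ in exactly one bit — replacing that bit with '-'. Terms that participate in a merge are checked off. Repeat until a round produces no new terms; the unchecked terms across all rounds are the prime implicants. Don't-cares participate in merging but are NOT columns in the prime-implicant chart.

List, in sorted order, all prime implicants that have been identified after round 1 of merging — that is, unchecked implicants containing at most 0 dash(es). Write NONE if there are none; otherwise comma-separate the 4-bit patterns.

1101

size-2^0 implicants → 0001(✓)  0011(✓)  0111(✓)  1010(✓)  1101  1110(✓)
size-2^1 implicants → 0-11  00-1  1-10
Unchecked terms (primes): 0-11, 00-1, 1-10, 1101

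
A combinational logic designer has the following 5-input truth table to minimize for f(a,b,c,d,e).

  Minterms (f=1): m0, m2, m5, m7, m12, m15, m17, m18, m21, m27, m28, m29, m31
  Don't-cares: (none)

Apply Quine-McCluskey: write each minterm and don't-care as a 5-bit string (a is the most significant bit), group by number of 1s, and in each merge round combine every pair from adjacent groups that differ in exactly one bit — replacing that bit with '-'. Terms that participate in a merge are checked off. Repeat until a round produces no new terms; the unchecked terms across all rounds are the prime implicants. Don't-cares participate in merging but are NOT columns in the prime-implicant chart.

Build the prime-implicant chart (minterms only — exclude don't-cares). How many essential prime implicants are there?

5

Round 0: 00000✓ 00010✓ 00101✓ 00111✓ 01100✓ 01111✓ 10001✓ 10010✓ 10101✓ 11011✓ 11100✓ 11101✓ 11111✓
Round 1: -0010 -0101 -1100 -1111 0-111 000-0 001-1 1-101 10-01 11-11 111-1 1110-
PIs = {-0010, -0101, -1100, -1111, 0-111, 000-0, 001-1, 1-101, 10-01, 11-11, 111-1, 1110-}
Coverage chart:
  m0: 000-0 ←essential
  m2: -0010,000-0
  m5: -0101,001-1
  m7: 0-111,001-1
  m12: -1100 ←essential
  m15: -1111,0-111
  m17: 10-01 ←essential
  m18: -0010 ←essential
  m21: -0101,1-101,10-01
  m27: 11-11 ←essential
  m28: -1100,1110-
  m29: 1-101,111-1,1110-
  m31: -1111,11-11,111-1
Essential: -0010, -1100, 000-0, 10-01, 11-11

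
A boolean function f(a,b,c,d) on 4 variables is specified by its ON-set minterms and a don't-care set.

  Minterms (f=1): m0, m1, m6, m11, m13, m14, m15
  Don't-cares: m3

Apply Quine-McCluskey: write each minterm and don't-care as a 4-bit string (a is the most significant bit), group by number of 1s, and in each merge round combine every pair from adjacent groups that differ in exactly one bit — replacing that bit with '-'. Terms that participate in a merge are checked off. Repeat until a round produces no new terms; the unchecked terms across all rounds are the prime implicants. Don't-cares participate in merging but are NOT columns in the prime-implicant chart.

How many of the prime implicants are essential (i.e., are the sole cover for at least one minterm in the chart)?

size-2^0 implicants → 0000(✓)  0001(✓)  0011(✓)  0110(✓)  1011(✓)  1101(✓)  1110(✓)  1111(✓)
size-2^1 implicants → -011  -110  00-1  000-  1-11  11-1  111-
Unchecked terms (primes): -011, -110, 00-1, 000-, 1-11, 11-1, 111-
Minterm coverage:
  m0 ⊆ 000- [E]
  m1 ⊆ 00-1,000-
  m6 ⊆ -110 [E]
  m11 ⊆ -011,1-11
  m13 ⊆ 11-1 [E]
  m14 ⊆ -110,111-
  m15 ⊆ 1-11,11-1,111-
E = {-110, 000-, 11-1}

3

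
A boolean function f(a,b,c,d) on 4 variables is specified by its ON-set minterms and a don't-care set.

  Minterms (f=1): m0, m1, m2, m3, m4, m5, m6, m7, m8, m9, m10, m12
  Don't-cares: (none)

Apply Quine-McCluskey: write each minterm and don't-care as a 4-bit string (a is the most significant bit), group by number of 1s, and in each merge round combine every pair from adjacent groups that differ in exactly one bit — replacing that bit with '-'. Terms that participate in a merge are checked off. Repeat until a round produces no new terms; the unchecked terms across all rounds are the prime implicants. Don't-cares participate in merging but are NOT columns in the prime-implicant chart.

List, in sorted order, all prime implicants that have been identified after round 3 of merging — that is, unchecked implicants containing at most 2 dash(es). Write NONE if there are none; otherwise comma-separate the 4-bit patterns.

--00, -0-0, -00-

size-2^0 implicants → 0000(✓)  0001(✓)  0010(✓)  0011(✓)  0100(✓)  0101(✓)  0110(✓)  0111(✓)  1000(✓)  1001(✓)  1010(✓)  1100(✓)
size-2^1 implicants → -000(✓)  -001(✓)  -010(✓)  -100(✓)  0-00(✓)  0-01(✓)  0-10(✓)  0-11(✓)  00-0(✓)  00-1(✓)  000-(✓)  001-(✓)  01-0(✓)  01-1(✓)  010-(✓)  011-(✓)  1-00(✓)  10-0(✓)  100-(✓)
size-2^2 implicants → --00  -0-0  -00-  0--0(✓)  0--1(✓)  0-0-(✓)  0-1-(✓)  00--(✓)  01--(✓)
size-2^3 implicants → 0---
Unchecked terms (primes): --00, -0-0, -00-, 0---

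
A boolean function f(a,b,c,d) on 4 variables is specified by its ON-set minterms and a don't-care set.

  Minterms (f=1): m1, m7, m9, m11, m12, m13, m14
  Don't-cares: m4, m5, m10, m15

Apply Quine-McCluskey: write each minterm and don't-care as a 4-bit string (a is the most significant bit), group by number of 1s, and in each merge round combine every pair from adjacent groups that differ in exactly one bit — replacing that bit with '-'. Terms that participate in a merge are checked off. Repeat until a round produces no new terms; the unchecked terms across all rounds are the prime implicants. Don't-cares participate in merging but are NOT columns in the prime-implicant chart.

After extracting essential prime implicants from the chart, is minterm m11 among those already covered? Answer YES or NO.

[col 0] 0001*, 0100*, 0101*, 0111*, 1001*, 1010*, 1011*, 1100*, 1101*, 1110*, 1111*
[col 1] -001*, -100*, -101*, -111*, 0-01*, 01-1*, 010-*, 1-01*, 1-10*, 1-11*, 10-1*, 101-*, 11-0*, 11-1*, 110-*, 111-*
[col 2] --01, -1-1, -10-, 1--1, 1-1-, 11--
Prime implicants: --01, -1-1, -10-, 1--1, 1-1-, 11--
PI chart (minterm → PIs covering it):
  1 | --01  (sole → essential)
  7 | -1-1  (sole → essential)
  9 | --01,1--1
  11 | 1--1,1-1-
  12 | -10-,11--
  13 | --01,-1-1,-10-,1--1,11--
  14 | 1-1-,11--
Essential prime implicants: --01, -1-1

NO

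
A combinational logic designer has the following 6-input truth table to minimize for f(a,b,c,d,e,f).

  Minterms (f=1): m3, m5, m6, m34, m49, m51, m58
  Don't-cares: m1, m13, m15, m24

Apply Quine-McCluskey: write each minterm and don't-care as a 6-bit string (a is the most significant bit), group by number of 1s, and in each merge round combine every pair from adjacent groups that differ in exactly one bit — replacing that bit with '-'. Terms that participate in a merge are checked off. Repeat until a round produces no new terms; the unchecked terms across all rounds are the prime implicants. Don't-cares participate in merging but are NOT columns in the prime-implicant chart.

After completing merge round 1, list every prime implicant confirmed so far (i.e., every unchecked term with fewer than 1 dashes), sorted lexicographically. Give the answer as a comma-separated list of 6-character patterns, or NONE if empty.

000110, 011000, 100010, 111010

Round 0: 000001✓ 000011✓ 000101✓ 000110 001101✓ 001111✓ 011000 100010 110001✓ 110011✓ 111010
Round 1: 00-101 000-01 0000-1 0011-1 1100-1
PIs = {00-101, 000-01, 0000-1, 000110, 0011-1, 011000, 100010, 1100-1, 111010}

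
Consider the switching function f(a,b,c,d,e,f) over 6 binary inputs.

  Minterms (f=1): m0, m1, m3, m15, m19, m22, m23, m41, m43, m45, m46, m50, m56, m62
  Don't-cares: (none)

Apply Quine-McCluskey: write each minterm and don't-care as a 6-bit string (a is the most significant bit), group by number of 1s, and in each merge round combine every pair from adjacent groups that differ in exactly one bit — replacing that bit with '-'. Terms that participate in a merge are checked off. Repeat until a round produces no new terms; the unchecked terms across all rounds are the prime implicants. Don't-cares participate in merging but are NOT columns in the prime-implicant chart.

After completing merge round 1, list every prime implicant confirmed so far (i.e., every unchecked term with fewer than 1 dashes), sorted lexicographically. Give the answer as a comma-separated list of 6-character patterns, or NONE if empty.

001111, 110010, 111000

[col 0] 000000*, 000001*, 000011*, 001111, 010011*, 010110*, 010111*, 101001*, 101011*, 101101*, 101110*, 110010, 111000, 111110*
[col 1] 0-0011, 0000-1, 00000-, 010-11, 01011-, 1-1110, 101-01, 1010-1
Prime implicants: 0-0011, 0000-1, 00000-, 001111, 010-11, 01011-, 1-1110, 101-01, 1010-1, 110010, 111000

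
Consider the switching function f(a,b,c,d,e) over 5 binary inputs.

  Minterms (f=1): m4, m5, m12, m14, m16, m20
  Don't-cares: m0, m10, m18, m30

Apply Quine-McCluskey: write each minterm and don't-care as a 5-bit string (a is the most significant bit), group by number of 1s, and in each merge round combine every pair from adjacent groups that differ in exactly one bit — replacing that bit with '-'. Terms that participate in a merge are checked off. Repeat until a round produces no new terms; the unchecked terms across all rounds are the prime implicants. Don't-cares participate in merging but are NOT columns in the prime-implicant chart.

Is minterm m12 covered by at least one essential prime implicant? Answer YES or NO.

NO

size-2^0 implicants → 00000(✓)  00100(✓)  00101(✓)  01010(✓)  01100(✓)  01110(✓)  10000(✓)  10010(✓)  10100(✓)  11110(✓)
size-2^1 implicants → -0000(✓)  -0100(✓)  -1110  0-100  00-00(✓)  0010-  01-10  011-0  10-00(✓)  100-0
size-2^2 implicants → -0-00
Unchecked terms (primes): -0-00, -1110, 0-100, 0010-, 01-10, 011-0, 100-0
Minterm coverage:
  m4 ⊆ -0-00,0-100,0010-
  m5 ⊆ 0010- [E]
  m12 ⊆ 0-100,011-0
  m14 ⊆ -1110,01-10,011-0
  m16 ⊆ -0-00,100-0
  m20 ⊆ -0-00 [E]
E = {-0-00, 0010-}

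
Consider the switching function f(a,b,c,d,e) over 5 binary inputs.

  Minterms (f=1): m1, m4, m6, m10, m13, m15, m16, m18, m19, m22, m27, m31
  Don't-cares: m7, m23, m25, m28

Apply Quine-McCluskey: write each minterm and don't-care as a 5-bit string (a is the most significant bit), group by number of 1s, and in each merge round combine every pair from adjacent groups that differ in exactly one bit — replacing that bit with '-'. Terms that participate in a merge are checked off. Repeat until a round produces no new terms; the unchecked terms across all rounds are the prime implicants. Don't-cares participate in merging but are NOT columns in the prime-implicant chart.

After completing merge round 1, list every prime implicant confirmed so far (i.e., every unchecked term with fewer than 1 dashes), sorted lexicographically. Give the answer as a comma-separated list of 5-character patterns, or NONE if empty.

00001, 01010, 11100

Round 0: 00001 00100✓ 00110✓ 00111✓ 01010 01101✓ 01111✓ 10000✓ 10010✓ 10011✓ 10110✓ 10111✓ 11001✓ 11011✓ 11100 11111✓
Round 1: -0110✓ -0111✓ -1111✓ 0-111✓ 001-0 0011-✓ 011-1 1-011✓ 1-111✓ 10-10✓ 10-11✓ 100-0 1001-✓ 1011-✓ 11-11✓ 110-1
Round 2: --111 -011- 1--11 10-1-
PIs = {--111, -011-, 00001, 001-0, 01010, 011-1, 1--11, 10-1-, 100-0, 110-1, 11100}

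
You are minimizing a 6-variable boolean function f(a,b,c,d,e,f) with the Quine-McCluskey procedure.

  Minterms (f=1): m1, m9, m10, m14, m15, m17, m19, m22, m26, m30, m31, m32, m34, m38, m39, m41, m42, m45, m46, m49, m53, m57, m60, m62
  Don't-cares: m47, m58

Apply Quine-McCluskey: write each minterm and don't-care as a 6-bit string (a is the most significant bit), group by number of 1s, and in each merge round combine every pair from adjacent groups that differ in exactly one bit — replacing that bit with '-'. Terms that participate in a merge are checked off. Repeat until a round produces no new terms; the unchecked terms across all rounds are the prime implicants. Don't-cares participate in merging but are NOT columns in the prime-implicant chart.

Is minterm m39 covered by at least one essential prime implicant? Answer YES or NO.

[col 0] 000001*, 001001*, 001010*, 001110*, 001111*, 010001*, 010011*, 010110*, 011010*, 011110*, 011111*, 100000*, 100010*, 100110*, 100111*, 101001*, 101010*, 101101*, 101110*, 101111*, 110001*, 110101*, 111001*, 111010*, 111100*, 111110*
[col 1] -01001, -01010*, -01110*, -01111*, -10001, -11010*, -11110*, 0-0001, 0-1010*, 0-1110*, 0-1111*, 00-001, 001-10*, 00111-*, 01-110, 0100-1, 011-10*, 01111-*, 1-1001, 1-1010*, 1-1110*, 10-010*, 10-110*, 10-111*, 100-10*, 1000-0, 10011-*, 101-01, 101-10*, 1011-1, 10111-*, 11-001, 110-01, 111-10*, 1111-0
[col 2] --1010*, --1110*, -01-10*, -0111-, -11-10*, 0-1-10*, 0-111-, 1-1-10*, 10--10, 10-11-
[col 3] --1-10
Prime implicants: --1-10, -01001, -0111-, -10001, 0-0001, 0-111-, 00-001, 01-110, 0100-1, 1-1001, 10--10, 10-11-, 1000-0, 101-01, 1011-1, 11-001, 110-01, 1111-0
PI chart (minterm → PIs covering it):
  1 | 0-0001,00-001
  9 | -01001,00-001
  10 | --1-10  (sole → essential)
  14 | --1-10,-0111-,0-111-
  15 | -0111-,0-111-
  17 | -10001,0-0001,0100-1
  19 | 0100-1  (sole → essential)
  22 | 01-110  (sole → essential)
  26 | --1-10  (sole → essential)
  30 | --1-10,0-111-,01-110
  31 | 0-111-  (sole → essential)
  32 | 1000-0  (sole → essential)
  34 | 10--10,1000-0
  38 | 10--10,10-11-
  39 | 10-11-  (sole → essential)
  41 | -01001,1-1001,101-01
  42 | --1-10,10--10
  45 | 101-01,1011-1
  46 | --1-10,-0111-,10--10,10-11-
  49 | -10001,11-001,110-01
  53 | 110-01  (sole → essential)
  57 | 1-1001,11-001
  60 | 1111-0  (sole → essential)
  62 | --1-10,1111-0
Essential prime implicants: --1-10, 0-111-, 01-110, 0100-1, 10-11-, 1000-0, 110-01, 1111-0

YES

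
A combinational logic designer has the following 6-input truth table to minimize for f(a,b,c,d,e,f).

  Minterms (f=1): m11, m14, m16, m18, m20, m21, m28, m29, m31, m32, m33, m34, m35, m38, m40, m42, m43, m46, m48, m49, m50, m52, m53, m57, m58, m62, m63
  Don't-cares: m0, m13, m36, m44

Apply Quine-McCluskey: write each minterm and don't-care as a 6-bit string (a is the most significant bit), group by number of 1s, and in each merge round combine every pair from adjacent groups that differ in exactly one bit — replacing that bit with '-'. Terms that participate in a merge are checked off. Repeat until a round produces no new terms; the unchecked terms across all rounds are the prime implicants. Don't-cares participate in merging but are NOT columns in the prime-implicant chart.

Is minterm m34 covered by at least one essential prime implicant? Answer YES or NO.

YES

[col 0] 000000*, 001011*, 001101*, 001110*, 010000*, 010010*, 010100*, 010101*, 011100*, 011101*, 011111*, 100000*, 100001*, 100010*, 100011*, 100100*, 100110*, 101000*, 101010*, 101011*, 101100*, 101110*, 110000*, 110001*, 110010*, 110100*, 110101*, 111001*, 111010*, 111110*, 111111*
[col 1] -00000*, -01011, -01110, -10000*, -10010*, -10100*, -10101*, -11111, 0-0000*, 0-1101, 01-100*, 01-101*, 010-00*, 0100-0*, 01010-*, 0111-1, 01110-*, 1-0000*, 1-0001*, 1-0010*, 1-0100*, 1-1010*, 1-1110*, 10-000*, 10-010*, 10-011*, 10-100*, 10-110*, 100-00*, 100-10*, 1000-0*, 1000-1*, 10000-*, 10001-*, 1001-0*, 101-00*, 101-10*, 1010-0*, 10101-*, 1011-0*, 11-001, 11-010*, 110-00*, 110-01*, 1100-0*, 11000-*, 11010-*, 111-10*, 11111-
[col 2] --0000, -10-00, -100-0, -1010-, 01-10-, 1--010, 1-0-00, 1-00-0, 1-000-, 1-1-10, 10--00*, 10--10*, 10-0-0*, 10-01-, 10-1-0*, 100--0*, 1000--, 101--0*, 110-0-
[col 3] 10---0
Prime implicants: --0000, -01011, -01110, -10-00, -100-0, -1010-, -11111, 0-1101, 01-10-, 0111-1, 1--010, 1-0-00, 1-00-0, 1-000-, 1-1-10, 10---0, 10-01-, 1000--, 11-001, 110-0-, 11111-
PI chart (minterm → PIs covering it):
  11 | -01011  (sole → essential)
  14 | -01110  (sole → essential)
  16 | --0000,-10-00,-100-0
  18 | -100-0  (sole → essential)
  20 | -10-00,-1010-,01-10-
  21 | -1010-,01-10-
  28 | 01-10-  (sole → essential)
  29 | 0-1101,01-10-,0111-1
  31 | -11111,0111-1
  32 | --0000,1-0-00,1-00-0,1-000-,10---0,1000--
  33 | 1-000-,1000--
  34 | 1--010,1-00-0,10---0,10-01-,1000--
  35 | 10-01-,1000--
  38 | 10---0  (sole → essential)
  40 | 10---0  (sole → essential)
  42 | 1--010,1-1-10,10---0,10-01-
  43 | -01011,10-01-
  46 | -01110,1-1-10,10---0
  48 | --0000,-10-00,-100-0,1-0-00,1-00-0,1-000-,110-0-
  49 | 1-000-,11-001,110-0-
  50 | -100-0,1--010,1-00-0
  52 | -10-00,-1010-,1-0-00,110-0-
  53 | -1010-,110-0-
  57 | 11-001  (sole → essential)
  58 | 1--010,1-1-10
  62 | 1-1-10,11111-
  63 | -11111,11111-
Essential prime implicants: -01011, -01110, -100-0, 01-10-, 10---0, 11-001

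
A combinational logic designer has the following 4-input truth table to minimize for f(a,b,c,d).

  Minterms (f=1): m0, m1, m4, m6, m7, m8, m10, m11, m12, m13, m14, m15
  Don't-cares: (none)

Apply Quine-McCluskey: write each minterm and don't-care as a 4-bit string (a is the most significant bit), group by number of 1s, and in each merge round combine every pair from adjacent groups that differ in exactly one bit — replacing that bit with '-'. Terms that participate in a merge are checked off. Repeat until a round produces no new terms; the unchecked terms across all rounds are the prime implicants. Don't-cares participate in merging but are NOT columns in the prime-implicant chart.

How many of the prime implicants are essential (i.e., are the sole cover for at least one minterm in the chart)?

Round 0: 0000✓ 0001✓ 0100✓ 0110✓ 0111✓ 1000✓ 1010✓ 1011✓ 1100✓ 1101✓ 1110✓ 1111✓
Round 1: -000✓ -100✓ -110✓ -111✓ 0-00✓ 000- 01-0✓ 011-✓ 1-00✓ 1-10✓ 1-11✓ 10-0✓ 101-✓ 11-0✓ 11-1✓ 110-✓ 111-✓
Round 2: --00 -1-0 -11- 1--0 1-1- 11--
PIs = {--00, -1-0, -11-, 000-, 1--0, 1-1-, 11--}
Coverage chart:
  m0: --00,000-
  m1: 000- ←essential
  m4: --00,-1-0
  m6: -1-0,-11-
  m7: -11- ←essential
  m8: --00,1--0
  m10: 1--0,1-1-
  m11: 1-1- ←essential
  m12: --00,-1-0,1--0,11--
  m13: 11-- ←essential
  m14: -1-0,-11-,1--0,1-1-,11--
  m15: -11-,1-1-,11--
Essential: -11-, 000-, 1-1-, 11--

4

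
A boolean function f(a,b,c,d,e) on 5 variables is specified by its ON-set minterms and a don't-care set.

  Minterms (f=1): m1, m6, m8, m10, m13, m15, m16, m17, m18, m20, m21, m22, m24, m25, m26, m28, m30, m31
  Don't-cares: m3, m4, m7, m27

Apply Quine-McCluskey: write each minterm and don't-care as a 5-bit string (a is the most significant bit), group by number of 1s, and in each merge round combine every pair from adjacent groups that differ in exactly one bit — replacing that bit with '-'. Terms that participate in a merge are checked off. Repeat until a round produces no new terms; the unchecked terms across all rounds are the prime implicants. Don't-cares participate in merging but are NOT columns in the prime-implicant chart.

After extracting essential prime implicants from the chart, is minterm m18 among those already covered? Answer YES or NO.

YES

[col 0] 00001*, 00011*, 00100*, 00110*, 00111*, 01000*, 01010*, 01101*, 01111*, 10000*, 10001*, 10010*, 10100*, 10101*, 10110*, 11000*, 11001*, 11010*, 11011*, 11100*, 11110*, 11111*
[col 1] -0001, -0100*, -0110*, -1000*, -1010*, -1111, 0-111, 00-11, 000-1, 001-0*, 0011-, 010-0*, 011-1, 1-000*, 1-001*, 1-010*, 1-100*, 1-110*, 10-00*, 10-01*, 10-10*, 100-0*, 1000-*, 101-0*, 1010-*, 11-00*, 11-10*, 11-11*, 110-0*, 110-1*, 1100-*, 1101-*, 111-0*, 1111-*
[col 2] -01-0, -10-0, 1--00*, 1--10*, 1-0-0*, 1-00-, 1-1-0*, 10--0*, 10-0-, 11--0*, 11-1-, 110--
[col 3] 1---0
Prime implicants: -0001, -01-0, -10-0, -1111, 0-111, 00-11, 000-1, 0011-, 011-1, 1---0, 1-00-, 10-0-, 11-1-, 110--
PI chart (minterm → PIs covering it):
  1 | -0001,000-1
  6 | -01-0,0011-
  8 | -10-0  (sole → essential)
  10 | -10-0  (sole → essential)
  13 | 011-1  (sole → essential)
  15 | -1111,0-111,011-1
  16 | 1---0,1-00-,10-0-
  17 | -0001,1-00-,10-0-
  18 | 1---0  (sole → essential)
  20 | -01-0,1---0,10-0-
  21 | 10-0-  (sole → essential)
  22 | -01-0,1---0
  24 | -10-0,1---0,1-00-,110--
  25 | 1-00-,110--
  26 | -10-0,1---0,11-1-,110--
  28 | 1---0  (sole → essential)
  30 | 1---0,11-1-
  31 | -1111,11-1-
Essential prime implicants: -10-0, 011-1, 1---0, 10-0-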